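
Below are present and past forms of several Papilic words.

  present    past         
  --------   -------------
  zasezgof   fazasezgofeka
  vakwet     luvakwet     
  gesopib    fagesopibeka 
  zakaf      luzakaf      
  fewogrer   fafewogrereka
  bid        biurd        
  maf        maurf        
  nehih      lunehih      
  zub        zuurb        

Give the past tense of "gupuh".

lugupuh

maf and zakaf both end in -f yet inflect differently (maurf, luzakaf), so the final letter is not what conditions the rule; the number of vowels is.
"gupuh" has 2 vowels. The stems with 2 vowels (zakaf → luzakaf, vakwet → luvakwet, nehih → lunehih) add the prefix lu-.
So gupuh → lugupuh.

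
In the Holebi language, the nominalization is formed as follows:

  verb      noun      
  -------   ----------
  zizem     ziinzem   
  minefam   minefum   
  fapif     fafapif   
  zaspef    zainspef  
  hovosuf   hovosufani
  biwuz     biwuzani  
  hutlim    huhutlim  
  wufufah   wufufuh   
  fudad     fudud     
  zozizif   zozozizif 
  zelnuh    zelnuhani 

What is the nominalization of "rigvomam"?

"rigvomam" has last vowel 'a'. The stems whose last vowel is 'a' (fudad → fudud, wufufah → wufufuh, minefam → minefum) change the last vowel to 'u'.
So rigvomam → rigvomum.

rigvomum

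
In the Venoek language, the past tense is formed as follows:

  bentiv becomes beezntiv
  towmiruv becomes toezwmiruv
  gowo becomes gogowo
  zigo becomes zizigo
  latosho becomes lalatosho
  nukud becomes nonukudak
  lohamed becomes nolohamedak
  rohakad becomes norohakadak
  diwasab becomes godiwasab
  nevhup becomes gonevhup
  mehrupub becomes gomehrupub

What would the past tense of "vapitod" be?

"vapitod" ends in -d. The stems ending in -d (nukud → nonukudak, lohamed → nolohamedak, rohakad → norohakadak) add no- … -ak around the stem.
The other patterns: stems ending in -v insert -ez- after the first vowel; stems ending in -o repeat the first consonant+vowel as a prefix; stems ending in -b or -p add the prefix go-.
So vapitod → novapitodak.

novapitodak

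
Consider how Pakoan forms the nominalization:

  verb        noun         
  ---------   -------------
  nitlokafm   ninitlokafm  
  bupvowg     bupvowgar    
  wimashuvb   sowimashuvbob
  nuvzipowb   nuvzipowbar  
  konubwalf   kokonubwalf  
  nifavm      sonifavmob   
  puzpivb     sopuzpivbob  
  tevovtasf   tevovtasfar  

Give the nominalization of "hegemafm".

"hegemafm" has second-to-last letter 'f'. The one such stem in the data (nitlokafm → ninitlokafm) repeats the first consonant+vowel as a prefix (as does konubwalf), so the same rule applies.
The other patterns: stems whose second-to-last letter is 'v' add so- … -ob around the stem; stems whose second-to-last letter is 's' or 'w' add -ar.
So hegemafm → hehegemafm.

hehegemafm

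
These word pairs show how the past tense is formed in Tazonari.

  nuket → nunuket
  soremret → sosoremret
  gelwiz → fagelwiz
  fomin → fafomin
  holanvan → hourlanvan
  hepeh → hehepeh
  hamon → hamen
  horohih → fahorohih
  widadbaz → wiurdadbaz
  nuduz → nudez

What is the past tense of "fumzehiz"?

fafumzehiz

nuduz and widadbaz both end in -z yet inflect differently (nudez, wiurdadbaz), so the final letter is not what conditions the rule; the last vowel is.
"fumzehiz" has last vowel 'i'. The stems whose last vowel is 'i' (horohih → fahorohih, fomin → fafomin, gelwiz → fagelwiz) add the prefix fa-.
So fumzehiz → fafumzehiz.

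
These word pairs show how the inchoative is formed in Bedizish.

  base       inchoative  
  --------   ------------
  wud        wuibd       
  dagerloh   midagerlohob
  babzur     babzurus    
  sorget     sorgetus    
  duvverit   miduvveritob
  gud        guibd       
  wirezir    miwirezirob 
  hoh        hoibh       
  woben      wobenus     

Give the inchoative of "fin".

hoh and dagerloh both end in -h yet inflect differently (hoibh, midagerlohob), so the final letter is not what conditions the rule; the number of vowels is.
"fin" has 1 vowel. The stems with 1 vowel (gud → guibd, hoh → hoibh, wud → wuibd) insert -ib- after the first vowel.
So fin → fiibn.

fiibn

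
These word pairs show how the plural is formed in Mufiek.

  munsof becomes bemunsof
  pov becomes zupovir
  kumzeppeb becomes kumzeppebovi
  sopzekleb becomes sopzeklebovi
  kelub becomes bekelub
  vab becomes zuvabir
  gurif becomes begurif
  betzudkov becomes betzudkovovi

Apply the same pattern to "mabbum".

bemabbum

"mabbum" has 2 vowels. The stems with 2 vowels (gurif → begurif, kelub → bekelub, munsof → bemunsof) add the prefix be-.
The other patterns: stems with 1 vowel add zu- … -ir around the stem; stems with 3 vowels add -ovi.
So mabbum → bemabbum.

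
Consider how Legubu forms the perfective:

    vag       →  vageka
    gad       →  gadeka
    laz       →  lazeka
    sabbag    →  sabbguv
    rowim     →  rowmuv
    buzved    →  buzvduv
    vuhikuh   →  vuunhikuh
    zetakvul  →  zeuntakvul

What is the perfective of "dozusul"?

vag and sabbag both end in -g yet inflect differently (vageka, sabbguv), so the final letter is not what conditions the rule; the number of vowels is.
"dozusul" has 3 vowels. The stems with 3 vowels (vuhikuh → vuunhikuh, zetakvul → zeuntakvul) insert -un- after the first vowel.
So dozusul → dounzusul.

dounzusul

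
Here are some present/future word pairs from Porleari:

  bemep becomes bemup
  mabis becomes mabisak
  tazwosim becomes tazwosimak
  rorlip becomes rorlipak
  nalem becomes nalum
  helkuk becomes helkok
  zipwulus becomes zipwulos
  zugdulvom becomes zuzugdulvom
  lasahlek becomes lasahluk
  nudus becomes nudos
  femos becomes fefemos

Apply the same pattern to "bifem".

bifum

rorlip and bemep both end in -p yet inflect differently (rorlipak, bemup), so the final letter is not what conditions the rule; the last vowel is.
"bifem" has last vowel 'e'. The stems whose last vowel is 'e' (bemep → bemup, nalem → nalum, lasahlek → lasahluk) change the last vowel to 'u'.
The other patterns: stems whose last vowel is 'i' add -ak; stems whose last vowel is 'o' repeat the first consonant+vowel as a prefix; stems whose last vowel is 'u' change the last vowel to 'o'.
So bifem → bifum.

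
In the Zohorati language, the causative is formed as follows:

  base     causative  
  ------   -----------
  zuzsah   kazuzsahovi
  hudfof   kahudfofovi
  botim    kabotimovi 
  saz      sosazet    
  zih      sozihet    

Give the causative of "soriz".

kasorizovi

zuzsah and zih both end in -h yet inflect differently (kazuzsahovi, sozihet), so the final letter is not what conditions the rule; the number of vowels is.
"soriz" has 2 vowels. The stems with 2 vowels (zuzsah → kazuzsahovi, hudfof → kahudfofovi, botim → kabotimovi) add ka- … -ovi around the stem.
So soriz → kasorizovi.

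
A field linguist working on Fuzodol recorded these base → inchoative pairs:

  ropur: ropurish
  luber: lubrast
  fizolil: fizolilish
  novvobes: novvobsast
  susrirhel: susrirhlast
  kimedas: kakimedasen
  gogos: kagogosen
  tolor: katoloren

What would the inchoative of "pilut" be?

pilutish

"pilut" has last vowel 'u'. The one such stem in the data (ropur → ropurish) adds -ish, so the same rule applies.
So pilut → pilutish.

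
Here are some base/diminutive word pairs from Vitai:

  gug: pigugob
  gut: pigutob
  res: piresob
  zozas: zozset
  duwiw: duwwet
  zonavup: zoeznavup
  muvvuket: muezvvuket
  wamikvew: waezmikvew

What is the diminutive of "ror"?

res and zozas both end in -s yet inflect differently (piresob, zozset), so the final letter is not what conditions the rule; the number of vowels is.
"ror" has 1 vowel. The stems with 1 vowel (gug → pigugob, gut → pigutob, res → piresob) add pi- … -ob around the stem.
So ror → pirorob.

pirorob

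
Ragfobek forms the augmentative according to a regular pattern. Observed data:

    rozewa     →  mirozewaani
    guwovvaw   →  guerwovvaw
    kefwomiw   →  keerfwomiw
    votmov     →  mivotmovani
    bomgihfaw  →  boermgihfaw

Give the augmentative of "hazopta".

guwovvaw and rozewa both have last vowel 'a' yet inflect differently (guerwovvaw, mirozewaani), so the last vowel is not what conditions the rule; the final letter is.
"hazopta" ends in -a. The one such stem in the data (rozewa → mirozewaani) adds mi- … -ani around the stem, so the same rule applies.
The other pattern: stems ending in -w insert -er- after the first vowel.
So hazopta → mihazoptaani.

mihazoptaani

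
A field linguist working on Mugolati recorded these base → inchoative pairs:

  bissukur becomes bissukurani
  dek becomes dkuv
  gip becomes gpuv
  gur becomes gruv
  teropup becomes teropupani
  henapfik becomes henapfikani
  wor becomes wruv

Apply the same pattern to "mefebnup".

mefebnupani

wor and bissukur both end in -r yet inflect differently (wruv, bissukurani), so the final letter is not what conditions the rule; the number of vowels is.
"mefebnup" has 3 vowels. The stems with 3 vowels (bissukur → bissukurani, henapfik → henapfikani, teropup → teropupani) add -ani.
The other pattern: stems with 1 vowel delete the last vowel and add -uv.
So mefebnup → mefebnupani.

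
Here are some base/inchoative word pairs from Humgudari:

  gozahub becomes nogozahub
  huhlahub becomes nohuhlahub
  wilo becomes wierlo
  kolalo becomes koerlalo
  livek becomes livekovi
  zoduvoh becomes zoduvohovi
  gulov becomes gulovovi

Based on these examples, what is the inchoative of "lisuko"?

liersuko

wilo and zoduvoh both have last vowel 'o' yet inflect differently (wierlo, zoduvohovi), so the last vowel is not what conditions the rule; the final letter is.
"lisuko" ends in -o. The stems ending in -o (wilo → wierlo, kolalo → koerlalo) insert -er- after the first vowel.
The other patterns: stems ending in -b add the prefix no-; stems ending in -h, -k or -v add -ovi.
So lisuko → liersuko.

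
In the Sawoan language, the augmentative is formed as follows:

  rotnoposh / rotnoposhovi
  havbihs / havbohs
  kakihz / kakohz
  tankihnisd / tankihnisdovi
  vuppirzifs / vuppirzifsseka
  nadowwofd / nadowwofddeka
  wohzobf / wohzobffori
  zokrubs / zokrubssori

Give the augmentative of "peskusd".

havbihs and zokrubs both end in -s yet inflect differently (havbohs, zokrubssori), so the final letter is not what conditions the rule; the second-to-last letter is.
"peskusd" has second-to-last letter 's'. The stems whose second-to-last letter is 's' (tankihnisd → tankihnisdovi, rotnoposh → rotnoposhovi) add -ovi.
So peskusd → peskusdovi.

peskusdovi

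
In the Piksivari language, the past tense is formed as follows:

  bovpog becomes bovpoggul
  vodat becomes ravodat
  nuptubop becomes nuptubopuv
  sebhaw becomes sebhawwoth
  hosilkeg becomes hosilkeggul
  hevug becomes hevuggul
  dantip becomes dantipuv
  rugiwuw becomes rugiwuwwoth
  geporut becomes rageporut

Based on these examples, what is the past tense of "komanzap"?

rugiwuw and hevug both have last vowel 'u' yet inflect differently (rugiwuwwoth, hevuggul), so the last vowel is not what conditions the rule; the final letter is.
"komanzap" ends in -p. The stems ending in -p (dantip → dantipuv, nuptubop → nuptubopuv) add -uv.
The other patterns: stems ending in -w double the final consonant and add -oth; stems ending in -g double the final consonant and add -ul; stems ending in -t add the prefix ra-.
So komanzap → komanzapuv.

komanzapuv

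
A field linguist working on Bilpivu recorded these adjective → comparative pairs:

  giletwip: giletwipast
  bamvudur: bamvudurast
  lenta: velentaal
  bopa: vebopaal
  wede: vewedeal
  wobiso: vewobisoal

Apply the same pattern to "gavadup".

gavadupast

bamvudur and bopa both begin with b- yet inflect differently (bamvudurast, vebopaal), so the first letter is not what conditions the rule; whether the stem ends in a vowel or a consonant is.
"gavadup" ends in a consonant. The stems ending in a consonant (giletwip → giletwipast, bamvudur → bamvudurast) add -ast.
So gavadup → gavadupast.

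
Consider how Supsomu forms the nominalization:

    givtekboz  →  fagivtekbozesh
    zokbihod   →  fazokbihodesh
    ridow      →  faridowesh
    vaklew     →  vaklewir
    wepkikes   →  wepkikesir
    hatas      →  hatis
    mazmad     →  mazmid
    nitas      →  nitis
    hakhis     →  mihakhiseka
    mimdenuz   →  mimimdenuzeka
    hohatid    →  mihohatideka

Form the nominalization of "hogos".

fahogosesh

"hogos" has last vowel 'o'. The stems whose last vowel is 'o' (givtekboz → fagivtekbozesh, zokbihod → fazokbihodesh, ridow → faridowesh) add fa- … -esh around the stem.
So hogos → fahogosesh.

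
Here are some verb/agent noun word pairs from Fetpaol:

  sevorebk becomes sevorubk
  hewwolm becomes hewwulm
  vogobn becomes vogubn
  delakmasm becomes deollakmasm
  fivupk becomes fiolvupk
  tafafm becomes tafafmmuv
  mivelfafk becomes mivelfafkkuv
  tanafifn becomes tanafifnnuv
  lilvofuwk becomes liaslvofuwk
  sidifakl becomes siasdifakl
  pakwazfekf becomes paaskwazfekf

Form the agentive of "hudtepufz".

hudtepufzzuv

"hudtepufz" has second-to-last letter 'f'. The stems whose second-to-last letter is 'f' (tafafm → tafafmmuv, mivelfafk → mivelfafkkuv, tanafifn → tanafifnnuv) double the final consonant and add -uv.
So hudtepufz → hudtepufzzuv.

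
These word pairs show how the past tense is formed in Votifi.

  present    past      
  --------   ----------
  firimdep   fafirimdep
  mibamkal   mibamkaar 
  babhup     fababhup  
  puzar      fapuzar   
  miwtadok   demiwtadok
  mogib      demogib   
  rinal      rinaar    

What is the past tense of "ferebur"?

faferebur

puzar and rinal both have last vowel 'a' yet inflect differently (fapuzar, rinaar), so the last vowel is not what conditions the rule; the final letter is.
"ferebur" ends in -r. The one such stem in the data (puzar → fapuzar) adds the prefix fa-, so the same rule applies.
The other patterns: stems ending in -l drop the final letter and add -ar; stems ending in -b or -k add the prefix de-.
So ferebur → faferebur.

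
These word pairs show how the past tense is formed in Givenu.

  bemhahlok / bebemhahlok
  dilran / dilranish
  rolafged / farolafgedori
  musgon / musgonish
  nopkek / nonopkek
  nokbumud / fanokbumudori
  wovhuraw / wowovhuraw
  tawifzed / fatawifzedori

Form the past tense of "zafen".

tawifzed and nopkek both have last vowel 'e' yet inflect differently (fatawifzedori, nonopkek), so the last vowel is not what conditions the rule; the final letter is.
"zafen" ends in -n. The stems ending in -n (musgon → musgonish, dilran → dilranish) add -ish.
So zafen → zafenish.

zafenish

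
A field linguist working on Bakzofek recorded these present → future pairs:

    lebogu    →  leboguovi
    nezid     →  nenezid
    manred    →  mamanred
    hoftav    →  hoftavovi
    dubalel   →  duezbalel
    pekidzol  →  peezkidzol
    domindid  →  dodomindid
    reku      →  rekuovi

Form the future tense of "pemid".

pepemid

manred and dubalel both have last vowel 'e' yet inflect differently (mamanred, duezbalel), so the last vowel is not what conditions the rule; the final letter is.
"pemid" ends in -d. The stems ending in -d (manred → mamanred, nezid → nenezid, domindid → dodomindid) repeat the first consonant+vowel as a prefix.
So pemid → pepemid.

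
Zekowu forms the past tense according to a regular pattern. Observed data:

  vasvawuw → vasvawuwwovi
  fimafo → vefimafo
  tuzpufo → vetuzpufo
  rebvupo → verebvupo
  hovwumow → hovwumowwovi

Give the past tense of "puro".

"puro" ends in -o. The stems ending in -o (rebvupo → verebvupo, fimafo → vefimafo, tuzpufo → vetuzpufo) add the prefix ve-.
The other pattern: stems ending in -w double the final consonant and add -ovi.
So puro → vepuro.

vepuro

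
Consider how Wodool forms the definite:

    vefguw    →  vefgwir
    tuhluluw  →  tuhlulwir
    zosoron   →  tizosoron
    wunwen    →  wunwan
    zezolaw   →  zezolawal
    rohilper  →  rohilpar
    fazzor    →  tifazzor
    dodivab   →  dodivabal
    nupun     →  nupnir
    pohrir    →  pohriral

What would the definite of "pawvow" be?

"pawvow" has last vowel 'o'. The stems whose last vowel is 'o' (zosoron → tizosoron, fazzor → tifazzor) add the prefix ti-.
The other patterns: stems whose last vowel is 'u' delete the last vowel and add -ir; stems whose last vowel is 'a' or 'i' add -al; stems whose last vowel is 'e' change the last vowel to 'a'.
So pawvow → tipawvow.

tipawvow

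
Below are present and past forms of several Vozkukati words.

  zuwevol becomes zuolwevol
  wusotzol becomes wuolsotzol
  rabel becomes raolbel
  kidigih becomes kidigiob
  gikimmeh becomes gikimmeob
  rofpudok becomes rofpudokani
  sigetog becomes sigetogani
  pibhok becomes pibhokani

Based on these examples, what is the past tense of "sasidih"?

sasidiob

rabel and gikimmeh both have last vowel 'e' yet inflect differently (raolbel, gikimmeob), so the last vowel is not what conditions the rule; the final letter is.
"sasidih" ends in -h. The stems ending in -h (kidigih → kidigiob, gikimmeh → gikimmeob) drop the final letter and add -ob.
So sasidih → sasidiob.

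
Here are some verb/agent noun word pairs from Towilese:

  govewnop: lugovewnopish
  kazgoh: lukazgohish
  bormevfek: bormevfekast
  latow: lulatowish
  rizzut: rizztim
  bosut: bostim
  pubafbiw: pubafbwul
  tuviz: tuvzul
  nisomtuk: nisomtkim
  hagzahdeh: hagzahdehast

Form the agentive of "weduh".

wedhim

latow and pubafbiw both end in -w yet inflect differently (lulatowish, pubafbwul), so the final letter is not what conditions the rule; the last vowel is.
"weduh" has last vowel 'u'. The stems whose last vowel is 'u' (nisomtuk → nisomtkim, rizzut → rizztim, bosut → bostim) delete the last vowel and add -im.
The other patterns: stems whose last vowel is 'o' add lu- … -ish around the stem; stems whose last vowel is 'i' delete the last vowel and add -ul; stems whose last vowel is 'e' add -ast.
So weduh → wedhim.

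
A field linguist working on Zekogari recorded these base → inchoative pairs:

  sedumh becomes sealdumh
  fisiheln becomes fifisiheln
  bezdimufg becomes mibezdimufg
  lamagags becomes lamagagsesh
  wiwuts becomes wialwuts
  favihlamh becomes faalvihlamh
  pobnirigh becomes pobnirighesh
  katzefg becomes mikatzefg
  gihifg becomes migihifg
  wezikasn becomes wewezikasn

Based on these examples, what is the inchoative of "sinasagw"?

sinasagwesh

lamagags and wiwuts both end in -s yet inflect differently (lamagagsesh, wialwuts), so the final letter is not what conditions the rule; the second-to-last letter is.
"sinasagw" has second-to-last letter 'g'. The stems whose second-to-last letter is 'g' (pobnirigh → pobnirighesh, lamagags → lamagagsesh) add -esh.
The other patterns: stems whose second-to-last letter is 'l' or 's' repeat the first consonant+vowel as a prefix; stems whose second-to-last letter is 'f' add the prefix mi-; stems whose second-to-last letter is 'm' or 't' insert -al- after the first vowel.
So sinasagw → sinasagwesh.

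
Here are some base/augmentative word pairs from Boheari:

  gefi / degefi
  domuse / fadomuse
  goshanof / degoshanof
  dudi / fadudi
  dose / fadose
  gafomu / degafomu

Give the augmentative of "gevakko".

degevakko

dudi and gefi both end in -i yet inflect differently (fadudi, degefi), so the final letter is not what conditions the rule; the first letter is.
"gevakko" begins with g-. The stems beginning with g- (gafomu → degafomu, gefi → degefi, goshanof → degoshanof) add the prefix de-.
The other pattern: stems beginning with d- add the prefix fa-.
So gevakko → degevakko.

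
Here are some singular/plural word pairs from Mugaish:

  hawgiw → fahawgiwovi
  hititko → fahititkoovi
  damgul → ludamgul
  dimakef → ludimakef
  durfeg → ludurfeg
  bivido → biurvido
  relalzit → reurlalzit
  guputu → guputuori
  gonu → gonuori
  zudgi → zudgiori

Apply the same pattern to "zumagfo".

zumagfoori

hititko and bivido both end in -o yet inflect differently (fahititkoovi, biurvido), so the final letter is not what conditions the rule; the first letter is.
"zumagfo" begins with z-. The one such stem in the data (zudgi → zudgiori) adds -ori, so the same rule applies.
The other patterns: stems beginning with h- add fa- … -ovi around the stem; stems beginning with d- add the prefix lu-; stems beginning with b- or r- insert -ur- after the first vowel.
So zumagfo → zumagfoori.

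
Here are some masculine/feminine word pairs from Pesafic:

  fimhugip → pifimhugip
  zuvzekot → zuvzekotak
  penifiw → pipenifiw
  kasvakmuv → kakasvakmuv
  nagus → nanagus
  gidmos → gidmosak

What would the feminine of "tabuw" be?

"tabuw" has last vowel 'u'. The stems whose last vowel is 'u' (nagus → nanagus, kasvakmuv → kakasvakmuv) repeat the first consonant+vowel as a prefix.
The other patterns: stems whose last vowel is 'i' add the prefix pi-; stems whose last vowel is 'o' add -ak.
So tabuw → tatabuw.

tatabuw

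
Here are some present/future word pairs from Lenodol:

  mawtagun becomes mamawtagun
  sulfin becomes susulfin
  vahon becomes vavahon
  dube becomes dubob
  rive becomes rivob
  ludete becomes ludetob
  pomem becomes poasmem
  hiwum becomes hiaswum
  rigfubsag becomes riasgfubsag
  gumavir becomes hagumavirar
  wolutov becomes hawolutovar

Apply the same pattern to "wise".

wisob

dube and pomem both have last vowel 'e' yet inflect differently (dubob, poasmem), so the last vowel is not what conditions the rule; the final letter is.
"wise" ends in -e. The stems ending in -e (dube → dubob, rive → rivob, ludete → ludetob) drop the final letter and add -ob.
The other patterns: stems ending in -n repeat the first consonant+vowel as a prefix; stems ending in -g or -m insert -as- after the first vowel; stems ending in -r or -v add ha- … -ar around the stem.
So wise → wisob.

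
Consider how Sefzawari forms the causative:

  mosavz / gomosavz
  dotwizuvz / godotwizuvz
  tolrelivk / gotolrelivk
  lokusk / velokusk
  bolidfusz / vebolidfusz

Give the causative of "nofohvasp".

tolrelivk and lokusk both end in -k yet inflect differently (gotolrelivk, velokusk), so the final letter is not what conditions the rule; the second-to-last letter is.
"nofohvasp" has second-to-last letter 's'. The stems whose second-to-last letter is 's' (lokusk → velokusk, bolidfusz → vebolidfusz) add the prefix ve-.
The other pattern: stems whose second-to-last letter is 'v' add the prefix go-.
So nofohvasp → venofohvasp.

venofohvasp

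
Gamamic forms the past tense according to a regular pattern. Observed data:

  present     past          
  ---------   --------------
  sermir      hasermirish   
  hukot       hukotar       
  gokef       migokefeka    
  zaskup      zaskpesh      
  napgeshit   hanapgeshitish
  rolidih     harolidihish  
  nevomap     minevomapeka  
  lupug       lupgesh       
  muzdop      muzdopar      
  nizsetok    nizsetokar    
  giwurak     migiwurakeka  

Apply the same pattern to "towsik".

muzdop and zaskup both end in -p yet inflect differently (muzdopar, zaskpesh), so the final letter is not what conditions the rule; the last vowel is.
"towsik" has last vowel 'i'. The stems whose last vowel is 'i' (rolidih → harolidihish, napgeshit → hanapgeshitish, sermir → hasermirish) add ha- … -ish around the stem.
The other patterns: stems whose last vowel is 'o' add -ar; stems whose last vowel is 'u' delete the last vowel and add -esh; stems whose last vowel is 'a' or 'e' add mi- … -eka around the stem.
So towsik → hatowsikish.

hatowsikish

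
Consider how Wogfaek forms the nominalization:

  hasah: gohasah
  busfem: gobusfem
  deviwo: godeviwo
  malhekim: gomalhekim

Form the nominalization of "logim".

Every pair shown (hasah → gohasah, busfem → gobusfem, deviwo → godeviwo, …) follows the same rule: add the prefix go-.
So logim → gologim.

gologim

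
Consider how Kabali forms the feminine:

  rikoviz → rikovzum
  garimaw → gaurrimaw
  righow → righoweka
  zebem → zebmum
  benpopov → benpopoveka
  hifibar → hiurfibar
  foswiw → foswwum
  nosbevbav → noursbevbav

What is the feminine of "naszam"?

naurszam

"naszam" has last vowel 'a'. The stems whose last vowel is 'a' (garimaw → gaurrimaw, hifibar → hiurfibar, nosbevbav → noursbevbav) insert -ur- after the first vowel.
So naszam → naurszam.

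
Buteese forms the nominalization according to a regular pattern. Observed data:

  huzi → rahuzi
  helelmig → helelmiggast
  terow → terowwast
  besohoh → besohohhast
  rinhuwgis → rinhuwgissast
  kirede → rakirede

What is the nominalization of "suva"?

"suva" ends in a vowel. The stems ending in a vowel (huzi → rahuzi, kirede → rakirede) add the prefix ra-.
So suva → rasuva.

rasuva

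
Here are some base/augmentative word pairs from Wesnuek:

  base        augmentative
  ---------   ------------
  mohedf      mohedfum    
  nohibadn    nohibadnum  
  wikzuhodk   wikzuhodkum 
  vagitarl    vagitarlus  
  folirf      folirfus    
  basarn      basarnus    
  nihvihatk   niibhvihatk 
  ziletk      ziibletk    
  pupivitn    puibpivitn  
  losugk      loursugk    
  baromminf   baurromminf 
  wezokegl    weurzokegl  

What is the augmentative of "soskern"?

soskernus

mohedf and folirf both end in -f yet inflect differently (mohedfum, folirfus), so the final letter is not what conditions the rule; the second-to-last letter is.
"soskern" has second-to-last letter 'r'. The stems whose second-to-last letter is 'r' (vagitarl → vagitarlus, folirf → folirfus, basarn → basarnus) add -us.
The other patterns: stems whose second-to-last letter is 'd' add -um; stems whose second-to-last letter is 't' insert -ib- after the first vowel; stems whose second-to-last letter is 'g' or 'n' insert -ur- after the first vowel.
So soskern → soskernus.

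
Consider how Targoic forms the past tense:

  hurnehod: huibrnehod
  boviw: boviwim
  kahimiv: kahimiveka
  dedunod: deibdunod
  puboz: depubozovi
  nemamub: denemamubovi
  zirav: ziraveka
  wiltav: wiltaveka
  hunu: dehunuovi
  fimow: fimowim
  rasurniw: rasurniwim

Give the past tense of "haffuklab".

kahimiv and boviw both have last vowel 'i' yet inflect differently (kahimiveka, boviwim), so the last vowel is not what conditions the rule; the final letter is.
"haffuklab" ends in -b. The one such stem in the data (nemamub → denemamubovi) adds de- … -ovi around the stem, so the same rule applies.
The other patterns: stems ending in -v add -eka; stems ending in -w add -im; stems ending in -d insert -ib- after the first vowel.
So haffuklab → dehaffuklabovi.

dehaffuklabovi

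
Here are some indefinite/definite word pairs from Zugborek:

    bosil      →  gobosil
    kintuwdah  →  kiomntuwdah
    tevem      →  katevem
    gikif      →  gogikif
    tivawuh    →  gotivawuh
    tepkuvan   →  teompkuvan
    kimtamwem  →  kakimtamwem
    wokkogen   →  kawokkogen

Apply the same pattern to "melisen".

wokkogen and tepkuvan both end in -n yet inflect differently (kawokkogen, teompkuvan), so the final letter is not what conditions the rule; the last vowel is.
"melisen" has last vowel 'e'. The stems whose last vowel is 'e' (wokkogen → kawokkogen, tevem → katevem, kimtamwem → kakimtamwem) add the prefix ka-.
So melisen → kamelisen.

kamelisen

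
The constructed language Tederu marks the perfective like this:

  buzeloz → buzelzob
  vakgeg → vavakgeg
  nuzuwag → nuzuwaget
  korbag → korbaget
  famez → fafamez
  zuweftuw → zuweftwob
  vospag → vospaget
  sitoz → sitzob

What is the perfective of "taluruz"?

"taluruz" has last vowel 'u'. The one such stem in the data (zuweftuw → zuweftwob) deletes the last vowel and adds -ob (as do sitoz, buzeloz), so the same rule applies.
So taluruz → talurzob.

talurzob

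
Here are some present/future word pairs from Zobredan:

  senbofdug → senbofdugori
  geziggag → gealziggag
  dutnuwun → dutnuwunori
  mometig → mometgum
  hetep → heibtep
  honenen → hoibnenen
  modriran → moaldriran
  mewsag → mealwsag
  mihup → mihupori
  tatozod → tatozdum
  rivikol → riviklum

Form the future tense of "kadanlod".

kadanldum

modriran and honenen both end in -n yet inflect differently (moaldriran, hoibnenen), so the final letter is not what conditions the rule; the last vowel is.
"kadanlod" has last vowel 'o'. The stems whose last vowel is 'o' (rivikol → riviklum, tatozod → tatozdum) delete the last vowel and add -um.
The other patterns: stems whose last vowel is 'a' insert -al- after the first vowel; stems whose last vowel is 'e' insert -ib- after the first vowel; stems whose last vowel is 'u' add -ori.
So kadanlod → kadanldum.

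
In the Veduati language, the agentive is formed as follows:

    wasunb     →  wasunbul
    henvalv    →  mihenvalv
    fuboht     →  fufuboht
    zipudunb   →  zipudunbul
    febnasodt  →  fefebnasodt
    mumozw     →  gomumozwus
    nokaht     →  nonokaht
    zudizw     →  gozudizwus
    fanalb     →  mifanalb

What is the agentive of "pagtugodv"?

fanalb and wasunb both end in -b yet inflect differently (mifanalb, wasunbul), so the final letter is not what conditions the rule; the second-to-last letter is.
"pagtugodv" has second-to-last letter 'd'. The one such stem in the data (febnasodt → fefebnasodt) repeats the first consonant+vowel as a prefix (as do nokaht, fuboht), so the same rule applies.
So pagtugodv → papagtugodv.

papagtugodv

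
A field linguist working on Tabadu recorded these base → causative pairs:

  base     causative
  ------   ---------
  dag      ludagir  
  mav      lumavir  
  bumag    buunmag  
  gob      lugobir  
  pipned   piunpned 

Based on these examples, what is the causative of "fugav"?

fuungav

"fugav" has 2 vowels. The stems with 2 vowels (pipned → piunpned, bumag → buunmag) insert -un- after the first vowel.
So fugav → fuungav.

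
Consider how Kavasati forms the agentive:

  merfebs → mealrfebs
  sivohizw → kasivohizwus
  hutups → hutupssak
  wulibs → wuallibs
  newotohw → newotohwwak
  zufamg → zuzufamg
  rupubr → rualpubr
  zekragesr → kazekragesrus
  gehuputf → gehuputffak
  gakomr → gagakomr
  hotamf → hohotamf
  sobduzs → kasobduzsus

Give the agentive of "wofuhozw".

kawofuhozwus

zekragesr and gakomr both end in -r yet inflect differently (kazekragesrus, gagakomr), so the final letter is not what conditions the rule; the second-to-last letter is.
"wofuhozw" has second-to-last letter 'z'. The stems whose second-to-last letter is 'z' (sobduzs → kasobduzsus, sivohizw → kasivohizwus) add ka- … -us around the stem.
The other patterns: stems whose second-to-last letter is 'm' repeat the first consonant+vowel as a prefix; stems whose second-to-last letter is 'b' insert -al- after the first vowel; stems whose second-to-last letter is 'h', 'p' or 't' double the final consonant and add -ak.
So wofuhozw → kawofuhozwus.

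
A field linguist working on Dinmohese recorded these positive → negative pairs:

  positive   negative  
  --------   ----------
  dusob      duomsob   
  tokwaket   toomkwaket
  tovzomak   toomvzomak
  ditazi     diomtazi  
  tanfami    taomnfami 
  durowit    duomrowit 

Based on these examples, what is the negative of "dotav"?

Every pair shown (dusob → duomsob, tokwaket → toomkwaket, tovzomak → toomvzomak, …) follows the same rule: insert -om- after the first vowel.
So dotav → doomtav.

doomtav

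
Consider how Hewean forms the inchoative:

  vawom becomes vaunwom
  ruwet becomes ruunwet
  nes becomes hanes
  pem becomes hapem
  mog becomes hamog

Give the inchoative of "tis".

hatis

"tis" has 1 vowel. The stems with 1 vowel (nes → hanes, pem → hapem, mog → hamog) add the prefix ha-.
The other pattern: stems with 2 vowels insert -un- after the first vowel.
So tis → hatis.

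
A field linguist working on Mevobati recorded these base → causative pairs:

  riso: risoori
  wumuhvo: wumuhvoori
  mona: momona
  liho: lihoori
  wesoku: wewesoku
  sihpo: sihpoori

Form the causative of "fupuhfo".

fupuhfoori

"fupuhfo" ends in -o. The stems ending in -o (riso → risoori, liho → lihoori, wumuhvo → wumuhvoori) add -ori.
The other pattern: stems ending in -a or -u repeat the first consonant+vowel as a prefix.
So fupuhfo → fupuhfoori.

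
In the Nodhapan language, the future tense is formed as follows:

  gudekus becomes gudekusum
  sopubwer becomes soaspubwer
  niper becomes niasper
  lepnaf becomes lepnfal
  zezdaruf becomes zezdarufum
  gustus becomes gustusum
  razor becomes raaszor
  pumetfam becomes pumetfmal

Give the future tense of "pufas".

pufsal

"pufas" has last vowel 'a'. The stems whose last vowel is 'a' (lepnaf → lepnfal, pumetfam → pumetfmal) delete the last vowel and add -al.
So pufas → pufsal.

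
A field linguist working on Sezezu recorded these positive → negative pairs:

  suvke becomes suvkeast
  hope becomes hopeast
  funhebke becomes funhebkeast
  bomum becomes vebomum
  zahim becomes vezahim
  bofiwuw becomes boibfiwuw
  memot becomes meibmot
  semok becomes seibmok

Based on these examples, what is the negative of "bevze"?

bevzeast

bomum and bofiwuw both have last vowel 'u' yet inflect differently (vebomum, boibfiwuw), so the last vowel is not what conditions the rule; the final letter is.
"bevze" ends in -e. The stems ending in -e (suvke → suvkeast, hope → hopeast, funhebke → funhebkeast) add -ast.
So bevze → bevzeast.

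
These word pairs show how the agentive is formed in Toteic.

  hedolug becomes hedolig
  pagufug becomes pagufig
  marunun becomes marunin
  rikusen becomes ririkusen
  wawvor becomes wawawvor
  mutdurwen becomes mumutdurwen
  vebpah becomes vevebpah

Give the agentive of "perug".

perig

"perug" has last vowel 'u'. The stems whose last vowel is 'u' (hedolug → hedolig, pagufug → pagufig, marunun → marunin) change the last vowel to 'i'.
So perug → perig.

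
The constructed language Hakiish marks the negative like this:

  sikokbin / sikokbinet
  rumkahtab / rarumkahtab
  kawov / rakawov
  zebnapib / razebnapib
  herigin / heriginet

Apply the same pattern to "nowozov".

ranowozov

sikokbin and zebnapib both have last vowel 'i' yet inflect differently (sikokbinet, razebnapib), so the last vowel is not what conditions the rule; the final letter is.
"nowozov" ends in -v. The one such stem in the data (kawov → rakawov) adds the prefix ra-, so the same rule applies.
The other pattern: stems ending in -n add -et.
So nowozov → ranowozov.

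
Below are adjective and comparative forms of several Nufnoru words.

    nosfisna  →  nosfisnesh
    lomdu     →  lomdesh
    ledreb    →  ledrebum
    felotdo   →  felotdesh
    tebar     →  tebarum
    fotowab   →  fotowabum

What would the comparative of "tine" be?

fotowab and nosfisna both have last vowel 'a' yet inflect differently (fotowabum, nosfisnesh), so the last vowel is not what conditions the rule; whether the stem ends in a vowel or a consonant is.
"tine" ends in a vowel. The stems ending in a vowel (felotdo → felotdesh, nosfisna → nosfisnesh, lomdu → lomdesh) drop the final letter and add -esh.
The other pattern: stems ending in a consonant add -um.
So tine → tinesh.

tinesh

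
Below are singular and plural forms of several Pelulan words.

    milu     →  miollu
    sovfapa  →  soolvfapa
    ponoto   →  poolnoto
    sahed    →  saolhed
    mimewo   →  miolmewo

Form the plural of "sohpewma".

Every pair shown (milu → miollu, sovfapa → soolvfapa, ponoto → poolnoto, …) follows the same rule: insert -ol- after the first vowel.
So sohpewma → soolhpewma.

soolhpewma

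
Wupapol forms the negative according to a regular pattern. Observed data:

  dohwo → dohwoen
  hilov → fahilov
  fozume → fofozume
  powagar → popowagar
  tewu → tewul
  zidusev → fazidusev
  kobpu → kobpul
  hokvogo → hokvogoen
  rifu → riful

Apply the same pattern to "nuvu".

hilov and hokvogo both have last vowel 'o' yet inflect differently (fahilov, hokvogoen), so the last vowel is not what conditions the rule; the final letter is.
"nuvu" ends in -u. The stems ending in -u (kobpu → kobpul, rifu → riful, tewu → tewul) drop the final letter and add -ul.
So nuvu → nuvul.

nuvul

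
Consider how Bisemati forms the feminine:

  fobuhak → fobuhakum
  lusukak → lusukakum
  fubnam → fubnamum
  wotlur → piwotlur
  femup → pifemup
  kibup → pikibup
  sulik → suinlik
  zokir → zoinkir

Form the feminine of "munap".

munapum

fobuhak and sulik both end in -k yet inflect differently (fobuhakum, suinlik), so the final letter is not what conditions the rule; the last vowel is.
"munap" has last vowel 'a'. The stems whose last vowel is 'a' (fobuhak → fobuhakum, lusukak → lusukakum, fubnam → fubnamum) add -um.
So munap → munapum.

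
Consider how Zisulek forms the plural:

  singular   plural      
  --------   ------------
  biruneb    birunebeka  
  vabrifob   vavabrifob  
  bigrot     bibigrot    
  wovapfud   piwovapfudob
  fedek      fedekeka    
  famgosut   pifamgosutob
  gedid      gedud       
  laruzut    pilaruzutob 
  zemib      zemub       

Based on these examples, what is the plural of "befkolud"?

pibefkoludob

gedid and wovapfud both end in -d yet inflect differently (gedud, piwovapfudob), so the final letter is not what conditions the rule; the last vowel is.
"befkolud" has last vowel 'u'. The stems whose last vowel is 'u' (laruzut → pilaruzutob, famgosut → pifamgosutob, wovapfud → piwovapfudob) add pi- … -ob around the stem.
The other patterns: stems whose last vowel is 'i' change the last vowel to 'u'; stems whose last vowel is 'o' repeat the first consonant+vowel as a prefix; stems whose last vowel is 'e' add -eka.
So befkolud → pibefkoludob.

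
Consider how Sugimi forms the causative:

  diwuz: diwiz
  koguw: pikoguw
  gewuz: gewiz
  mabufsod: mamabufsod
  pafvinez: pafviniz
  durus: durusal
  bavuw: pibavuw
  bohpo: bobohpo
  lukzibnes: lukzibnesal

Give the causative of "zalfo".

pafvinez and lukzibnes both have last vowel 'e' yet inflect differently (pafviniz, lukzibnesal), so the last vowel is not what conditions the rule; the final letter is.
"zalfo" ends in -o. The one such stem in the data (bohpo → bobohpo) repeats the first consonant+vowel as a prefix (as does mabufsod), so the same rule applies.
So zalfo → zazalfo.

zazalfo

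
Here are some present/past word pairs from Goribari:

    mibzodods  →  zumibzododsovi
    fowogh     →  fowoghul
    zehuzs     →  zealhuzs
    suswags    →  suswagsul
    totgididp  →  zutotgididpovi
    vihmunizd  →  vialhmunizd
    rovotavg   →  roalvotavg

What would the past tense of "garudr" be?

zugarudrovi

mibzodods and zehuzs both end in -s yet inflect differently (zumibzododsovi, zealhuzs), so the final letter is not what conditions the rule; the second-to-last letter is.
"garudr" has second-to-last letter 'd'. The stems whose second-to-last letter is 'd' (mibzodods → zumibzododsovi, totgididp → zutotgididpovi) add zu- … -ovi around the stem.
So garudr → zugarudrovi.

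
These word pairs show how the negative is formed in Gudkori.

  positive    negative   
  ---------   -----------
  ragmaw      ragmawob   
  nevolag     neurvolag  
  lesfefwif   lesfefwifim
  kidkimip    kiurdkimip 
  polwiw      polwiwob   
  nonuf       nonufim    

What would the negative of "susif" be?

susifim

lesfefwif and polwiw both have last vowel 'i' yet inflect differently (lesfefwifim, polwiwob), so the last vowel is not what conditions the rule; the final letter is.
"susif" ends in -f. The stems ending in -f (nonuf → nonufim, lesfefwif → lesfefwifim) add -im.
So susif → susifim.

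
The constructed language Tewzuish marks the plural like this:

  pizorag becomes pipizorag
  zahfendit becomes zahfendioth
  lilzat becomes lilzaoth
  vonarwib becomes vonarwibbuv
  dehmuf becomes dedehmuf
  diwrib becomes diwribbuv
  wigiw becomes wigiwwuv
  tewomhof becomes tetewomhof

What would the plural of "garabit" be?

zahfendit and vonarwib both have last vowel 'i' yet inflect differently (zahfendioth, vonarwibbuv), so the last vowel is not what conditions the rule; the final letter is.
"garabit" ends in -t. The stems ending in -t (zahfendit → zahfendioth, lilzat → lilzaoth) drop the final letter and add -oth.
The other patterns: stems ending in -b or -w double the final consonant and add -uv; stems ending in -f or -g repeat the first consonant+vowel as a prefix.
So garabit → garabioth.

garabioth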